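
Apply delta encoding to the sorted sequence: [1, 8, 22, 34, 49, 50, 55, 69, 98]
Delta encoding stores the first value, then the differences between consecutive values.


First value: 1
Deltas:
  8 - 1 = 7
  22 - 8 = 14
  34 - 22 = 12
  49 - 34 = 15
  50 - 49 = 1
  55 - 50 = 5
  69 - 55 = 14
  98 - 69 = 29


Delta encoded: [1, 7, 14, 12, 15, 1, 5, 14, 29]


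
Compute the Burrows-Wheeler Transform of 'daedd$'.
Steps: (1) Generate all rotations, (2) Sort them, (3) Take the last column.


Rotations (sorted):
  0: $daedd -> last char: d
  1: aedd$d -> last char: d
  2: d$daed -> last char: d
  3: daedd$ -> last char: $
  4: dd$dae -> last char: e
  5: edd$da -> last char: a


BWT = ddd$ea


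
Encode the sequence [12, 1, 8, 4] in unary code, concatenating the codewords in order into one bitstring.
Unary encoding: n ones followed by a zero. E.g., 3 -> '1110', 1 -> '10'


Encode each number as n ones followed by a terminating 0:
  12 -> 1111111111110 (13 bits)
  1 -> 10 (2 bits)
  8 -> 111111110 (9 bits)
  4 -> 11110 (5 bits)
Total length = 13 + 2 + 9 + 5 = 29 bits.

Unary([12, 1, 8, 4]) = 11111111111101011111111011110 (29 bits)


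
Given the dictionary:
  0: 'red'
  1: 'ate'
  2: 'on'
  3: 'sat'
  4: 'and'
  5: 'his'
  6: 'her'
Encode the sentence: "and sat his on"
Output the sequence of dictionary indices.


Look up each word in the dictionary:
  'and' -> 4
  'sat' -> 3
  'his' -> 5
  'on' -> 2

Encoded: [4, 3, 5, 2]


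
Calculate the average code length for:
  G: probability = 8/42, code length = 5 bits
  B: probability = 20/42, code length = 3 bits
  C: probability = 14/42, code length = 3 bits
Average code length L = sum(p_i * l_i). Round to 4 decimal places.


Weighted contributions p_i * l_i:
  G: (8/42) * 5 = 40/42
  B: (20/42) * 3 = 60/42
  C: (14/42) * 3 = 42/42
Sum = (40 + 60 + 42)/42 = 142/42

L = 142/42 = 3.3810 bits/symbol


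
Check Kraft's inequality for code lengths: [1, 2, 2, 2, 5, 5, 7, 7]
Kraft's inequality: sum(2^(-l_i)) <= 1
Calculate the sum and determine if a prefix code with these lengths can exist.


Sum = 2^(-1) + 2^(-2) + 2^(-2) + 2^(-2) + 2^(-5) + 2^(-5) + 2^(-7) + 2^(-7)
    = 0.5 + 0.25 + 0.25 + 0.25 + 0.03125 + 0.03125 + 0.0078125 + 0.0078125
    = 170/128 = 1.328125
Since 1.328125 > 1, Kraft's inequality is NOT satisfied.
A prefix code with these lengths CANNOT exist.

Kraft sum = 1.328125. Not satisfied.


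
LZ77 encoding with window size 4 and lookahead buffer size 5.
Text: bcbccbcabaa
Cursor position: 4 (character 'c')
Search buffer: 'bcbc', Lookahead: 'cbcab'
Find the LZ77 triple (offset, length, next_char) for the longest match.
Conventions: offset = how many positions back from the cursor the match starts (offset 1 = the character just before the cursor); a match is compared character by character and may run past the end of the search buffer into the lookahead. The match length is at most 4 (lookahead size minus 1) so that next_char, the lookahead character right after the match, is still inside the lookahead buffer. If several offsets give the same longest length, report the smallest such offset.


Try each offset into the search buffer:
  offset=1 (pos 3, char 'c'): match length 1
  offset=2 (pos 2, char 'b'): match length 0
  offset=3 (pos 1, char 'c'): match length 3
  offset=4 (pos 0, char 'b'): match length 0
Longest match has length 3 at offset 3.
next_char = character at position 4 + 3 = 7 -> 'a'

Best match: offset=3, length=3 (matching 'cbc' starting at position 1)
LZ77 triple: (3, 3, 'a')


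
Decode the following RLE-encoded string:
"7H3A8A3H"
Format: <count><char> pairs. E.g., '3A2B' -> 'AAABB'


Expanding each <count><char> pair:
  7H -> 'HHHHHHH'
  3A -> 'AAA'
  8A -> 'AAAAAAAA'
  3H -> 'HHH'

Decoded = HHHHHHHAAAAAAAAAAAHHH


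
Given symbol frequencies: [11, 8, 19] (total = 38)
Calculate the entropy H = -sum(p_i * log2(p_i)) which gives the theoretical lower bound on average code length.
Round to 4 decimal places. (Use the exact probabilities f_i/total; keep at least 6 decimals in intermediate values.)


Per-symbol terms -p_i * log2(p_i) with p_i = f_i/38:
  p = 11/38 = 0.289474: log2(p) = -1.788496, -p*log2(p) = 0.517722
  p = 8/38 = 0.210526: log2(p) = -2.247928, -p*log2(p) = 0.473248
  p = 19/38 = 0.500000: log2(p) = -1.000000, -p*log2(p) = 0.500000
H = 0.517722 + 0.473248 + 0.500000 = 1.490970

H = 1.491 bits/symbol


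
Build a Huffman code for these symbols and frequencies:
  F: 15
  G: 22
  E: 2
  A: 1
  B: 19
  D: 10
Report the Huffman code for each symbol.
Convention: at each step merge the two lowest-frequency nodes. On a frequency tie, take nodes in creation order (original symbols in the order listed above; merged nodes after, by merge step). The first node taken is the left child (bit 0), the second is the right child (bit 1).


Huffman tree construction:
Step 1: Merge A(1) + E(2) = 3
Step 2: Merge (A+E)(3) + D(10) = 13
Step 3: Merge ((A+E)+D)(13) + F(15) = 28
Step 4: Merge B(19) + G(22) = 41
Step 5: Merge (((A+E)+D)+F)(28) + (B+G)(41) = 69
Read each symbol's code off the tree from the root (left child = 0, right child = 1).

Codes:
  F: 01 (length 2)
  G: 11 (length 2)
  E: 0001 (length 4)
  A: 0000 (length 4)
  B: 10 (length 2)
  D: 001 (length 3)
Average code length: 154/69 = 2.2319 bits/symbol


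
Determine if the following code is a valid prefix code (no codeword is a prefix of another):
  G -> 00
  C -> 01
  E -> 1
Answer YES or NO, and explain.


Checking each pair (does one codeword prefix another?):
  G='00' vs C='01': no prefix
  G='00' vs E='1': no prefix
  C='01' vs G='00': no prefix
  C='01' vs E='1': no prefix
  E='1' vs G='00': no prefix
  E='1' vs C='01': no prefix
No violation found over all pairs.

YES -- this is a valid prefix code. No codeword is a prefix of any other codeword.


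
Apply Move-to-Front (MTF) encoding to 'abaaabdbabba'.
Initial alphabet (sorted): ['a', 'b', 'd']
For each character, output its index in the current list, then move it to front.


MTF encoding:
'a': index 0 in ['a', 'b', 'd'] -> ['a', 'b', 'd']
'b': index 1 in ['a', 'b', 'd'] -> ['b', 'a', 'd']
'a': index 1 in ['b', 'a', 'd'] -> ['a', 'b', 'd']
'a': index 0 in ['a', 'b', 'd'] -> ['a', 'b', 'd']
'a': index 0 in ['a', 'b', 'd'] -> ['a', 'b', 'd']
'b': index 1 in ['a', 'b', 'd'] -> ['b', 'a', 'd']
'd': index 2 in ['b', 'a', 'd'] -> ['d', 'b', 'a']
'b': index 1 in ['d', 'b', 'a'] -> ['b', 'd', 'a']
'a': index 2 in ['b', 'd', 'a'] -> ['a', 'b', 'd']
'b': index 1 in ['a', 'b', 'd'] -> ['b', 'a', 'd']
'b': index 0 in ['b', 'a', 'd'] -> ['b', 'a', 'd']
'a': index 1 in ['b', 'a', 'd'] -> ['a', 'b', 'd']


Output: [0, 1, 1, 0, 0, 1, 2, 1, 2, 1, 0, 1]


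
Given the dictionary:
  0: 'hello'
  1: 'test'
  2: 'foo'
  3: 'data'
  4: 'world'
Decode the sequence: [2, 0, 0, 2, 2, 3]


Look up each index in the dictionary:
  2 -> 'foo'
  0 -> 'hello'
  0 -> 'hello'
  2 -> 'foo'
  2 -> 'foo'
  3 -> 'data'

Decoded: "foo hello hello foo foo data"


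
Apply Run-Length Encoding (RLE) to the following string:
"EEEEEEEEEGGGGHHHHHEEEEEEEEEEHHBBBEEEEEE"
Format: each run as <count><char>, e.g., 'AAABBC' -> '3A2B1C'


Scanning runs left to right:
  i=0: run of 'E' x 9 -> '9E'
  i=9: run of 'G' x 4 -> '4G'
  i=13: run of 'H' x 5 -> '5H'
  i=18: run of 'E' x 10 -> '10E'
  i=28: run of 'H' x 2 -> '2H'
  i=30: run of 'B' x 3 -> '3B'
  i=33: run of 'E' x 6 -> '6E'

RLE = 9E4G5H10E2H3B6E


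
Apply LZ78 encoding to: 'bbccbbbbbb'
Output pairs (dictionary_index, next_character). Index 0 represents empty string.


LZ78 encoding steps:
Dictionary: {0: ''}
Step 1: w='' (idx 0), next='b' -> output (0, 'b'), add 'b' as idx 1
Step 2: w='b' (idx 1), next='c' -> output (1, 'c'), add 'bc' as idx 2
Step 3: w='' (idx 0), next='c' -> output (0, 'c'), add 'c' as idx 3
Step 4: w='b' (idx 1), next='b' -> output (1, 'b'), add 'bb' as idx 4
Step 5: w='bb' (idx 4), next='b' -> output (4, 'b'), add 'bbb' as idx 5
Step 6: w='b' (idx 1), end of input -> output (1, '')


Encoded: [(0, 'b'), (1, 'c'), (0, 'c'), (1, 'b'), (4, 'b'), (1, '')]


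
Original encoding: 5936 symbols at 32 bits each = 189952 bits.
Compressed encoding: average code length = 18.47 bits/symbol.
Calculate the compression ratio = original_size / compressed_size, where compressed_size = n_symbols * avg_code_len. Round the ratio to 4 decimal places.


original_size = n_symbols * orig_bits = 5936 * 32 = 189952 bits
compressed_size = n_symbols * avg_code_len = 5936 * 18.47 = 109637.92 bits
ratio = original_size / compressed_size = 189952 / 109637.92 = 1.7325

Compression ratio = 1.7325


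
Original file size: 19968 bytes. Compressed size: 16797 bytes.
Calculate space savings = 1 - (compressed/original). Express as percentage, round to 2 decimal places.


ratio = compressed/original = 16797/19968 = 0.841196
savings = 1 - ratio = 1 - 0.841196 = 0.158804
as a percentage: 0.158804 * 100 = 15.88%

Space savings = 1 - 16797/19968 = 15.88%


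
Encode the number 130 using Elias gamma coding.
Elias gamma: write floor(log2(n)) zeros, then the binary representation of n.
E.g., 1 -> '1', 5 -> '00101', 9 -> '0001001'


num_bits = floor(log2(130)) + 1 = 8
leading_zeros = num_bits - 1 = 7
binary(130) = 10000010

Elias gamma(130) = '0000000' + '10000010' = 000000010000010 (15 bits)


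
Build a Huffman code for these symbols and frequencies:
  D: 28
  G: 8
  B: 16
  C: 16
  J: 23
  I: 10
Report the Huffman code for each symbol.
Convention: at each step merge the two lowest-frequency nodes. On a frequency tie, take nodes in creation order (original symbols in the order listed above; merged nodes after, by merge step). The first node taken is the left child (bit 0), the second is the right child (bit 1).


Huffman tree construction:
Step 1: Merge G(8) + I(10) = 18
Step 2: Merge B(16) + C(16) = 32
Step 3: Merge (G+I)(18) + J(23) = 41
Step 4: Merge D(28) + (B+C)(32) = 60
Step 5: Merge ((G+I)+J)(41) + (D+(B+C))(60) = 101
Read each symbol's code off the tree from the root (left child = 0, right child = 1).

Codes:
  D: 10 (length 2)
  G: 000 (length 3)
  B: 110 (length 3)
  C: 111 (length 3)
  J: 01 (length 2)
  I: 001 (length 3)
Average code length: 252/101 = 2.4950 bits/symbol


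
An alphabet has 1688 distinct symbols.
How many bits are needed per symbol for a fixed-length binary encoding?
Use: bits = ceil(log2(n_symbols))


log2(1688) = 10.7211
Bracket: 2^10 = 1024 < 1688 <= 2^11 = 2048
So ceil(log2(1688)) = 11

bits = ceil(log2(1688)) = ceil(10.7211) = 11 bits


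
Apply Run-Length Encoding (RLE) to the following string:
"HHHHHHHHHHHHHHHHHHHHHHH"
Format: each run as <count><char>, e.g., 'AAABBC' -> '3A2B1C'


Scanning runs left to right:
  i=0: run of 'H' x 23 -> '23H'

RLE = 23H


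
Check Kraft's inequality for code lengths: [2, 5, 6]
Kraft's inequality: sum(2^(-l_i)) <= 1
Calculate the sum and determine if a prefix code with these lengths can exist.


Sum = 2^(-2) + 2^(-5) + 2^(-6)
    = 0.25 + 0.03125 + 0.015625
    = 19/64 = 0.296875
Since 0.296875 <= 1, Kraft's inequality IS satisfied.
A prefix code with these lengths CAN exist.

Kraft sum = 0.296875. Satisfied.


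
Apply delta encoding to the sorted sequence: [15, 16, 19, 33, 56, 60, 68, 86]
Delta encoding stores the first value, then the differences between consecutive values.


First value: 15
Deltas:
  16 - 15 = 1
  19 - 16 = 3
  33 - 19 = 14
  56 - 33 = 23
  60 - 56 = 4
  68 - 60 = 8
  86 - 68 = 18


Delta encoded: [15, 1, 3, 14, 23, 4, 8, 18]


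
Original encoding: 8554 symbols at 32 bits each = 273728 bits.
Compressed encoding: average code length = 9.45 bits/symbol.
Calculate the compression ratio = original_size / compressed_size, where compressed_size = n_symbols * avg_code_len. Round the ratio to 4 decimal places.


original_size = n_symbols * orig_bits = 8554 * 32 = 273728 bits
compressed_size = n_symbols * avg_code_len = 8554 * 9.45 = 80835.3 bits
ratio = original_size / compressed_size = 273728 / 80835.3 = 3.3862

Compression ratio = 3.3862


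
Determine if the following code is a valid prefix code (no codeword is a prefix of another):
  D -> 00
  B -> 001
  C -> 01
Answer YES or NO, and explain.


Checking each pair (does one codeword prefix another?):
  D='00' vs B='001': prefix -- VIOLATION

NO -- this is NOT a valid prefix code. D (00) is a prefix of B (001).


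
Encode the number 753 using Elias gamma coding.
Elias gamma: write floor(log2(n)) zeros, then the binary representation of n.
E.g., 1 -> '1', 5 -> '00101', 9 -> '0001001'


num_bits = floor(log2(753)) + 1 = 10
leading_zeros = num_bits - 1 = 9
binary(753) = 1011110001

Elias gamma(753) = '000000000' + '1011110001' = 0000000001011110001 (19 bits)


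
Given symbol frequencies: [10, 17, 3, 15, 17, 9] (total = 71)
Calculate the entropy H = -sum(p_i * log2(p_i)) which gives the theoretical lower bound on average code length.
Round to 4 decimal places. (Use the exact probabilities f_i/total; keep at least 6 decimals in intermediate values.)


Per-symbol terms -p_i * log2(p_i) with p_i = f_i/71:
  p = 10/71 = 0.140845: log2(p) = -2.827819, -p*log2(p) = 0.398284
  p = 17/71 = 0.239437: log2(p) = -2.062284, -p*log2(p) = 0.493786
  p = 3/71 = 0.042254: log2(p) = -4.564785, -p*log2(p) = 0.192878
  p = 15/71 = 0.211268: log2(p) = -2.242857, -p*log2(p) = 0.473843
  p = 17/71 = 0.239437: log2(p) = -2.062284, -p*log2(p) = 0.493786
  p = 9/71 = 0.126761: log2(p) = -2.979822, -p*log2(p) = 0.377724
H = 0.398284 + 0.493786 + 0.192878 + 0.473843 + 0.493786 + 0.377724 = 2.430301

H = 2.4303 bits/symbol


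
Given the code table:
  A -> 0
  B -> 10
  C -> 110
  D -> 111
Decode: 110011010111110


Decoding:
110 -> C
0 -> A
110 -> C
10 -> B
111 -> D
110 -> C


Result: CACBDC


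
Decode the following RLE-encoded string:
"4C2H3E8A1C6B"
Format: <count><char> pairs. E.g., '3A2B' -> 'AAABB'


Expanding each <count><char> pair:
  4C -> 'CCCC'
  2H -> 'HH'
  3E -> 'EEE'
  8A -> 'AAAAAAAA'
  1C -> 'C'
  6B -> 'BBBBBB'

Decoded = CCCCHHEEEAAAAAAAACBBBBBB


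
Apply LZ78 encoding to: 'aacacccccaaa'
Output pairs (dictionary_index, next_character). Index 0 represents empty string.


LZ78 encoding steps:
Dictionary: {0: ''}
Step 1: w='' (idx 0), next='a' -> output (0, 'a'), add 'a' as idx 1
Step 2: w='a' (idx 1), next='c' -> output (1, 'c'), add 'ac' as idx 2
Step 3: w='ac' (idx 2), next='c' -> output (2, 'c'), add 'acc' as idx 3
Step 4: w='' (idx 0), next='c' -> output (0, 'c'), add 'c' as idx 4
Step 5: w='c' (idx 4), next='c' -> output (4, 'c'), add 'cc' as idx 5
Step 6: w='a' (idx 1), next='a' -> output (1, 'a'), add 'aa' as idx 6
Step 7: w='a' (idx 1), end of input -> output (1, '')


Encoded: [(0, 'a'), (1, 'c'), (2, 'c'), (0, 'c'), (4, 'c'), (1, 'a'), (1, '')]


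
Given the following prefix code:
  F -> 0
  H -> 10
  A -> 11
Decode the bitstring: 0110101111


Decoding step by step:
Bits 0 -> F
Bits 11 -> A
Bits 0 -> F
Bits 10 -> H
Bits 11 -> A
Bits 11 -> A


Decoded message: FAFHAA


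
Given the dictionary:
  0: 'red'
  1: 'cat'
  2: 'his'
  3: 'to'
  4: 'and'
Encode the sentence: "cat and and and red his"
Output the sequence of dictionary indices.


Look up each word in the dictionary:
  'cat' -> 1
  'and' -> 4
  'and' -> 4
  'and' -> 4
  'red' -> 0
  'his' -> 2

Encoded: [1, 4, 4, 4, 0, 2]


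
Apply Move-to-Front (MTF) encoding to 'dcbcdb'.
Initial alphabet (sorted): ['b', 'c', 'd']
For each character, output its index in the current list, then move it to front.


MTF encoding:
'd': index 2 in ['b', 'c', 'd'] -> ['d', 'b', 'c']
'c': index 2 in ['d', 'b', 'c'] -> ['c', 'd', 'b']
'b': index 2 in ['c', 'd', 'b'] -> ['b', 'c', 'd']
'c': index 1 in ['b', 'c', 'd'] -> ['c', 'b', 'd']
'd': index 2 in ['c', 'b', 'd'] -> ['d', 'c', 'b']
'b': index 2 in ['d', 'c', 'b'] -> ['b', 'd', 'c']


Output: [2, 2, 2, 1, 2, 2]


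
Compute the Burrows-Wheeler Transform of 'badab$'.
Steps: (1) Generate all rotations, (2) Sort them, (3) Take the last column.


Rotations (sorted):
  0: $badab -> last char: b
  1: ab$bad -> last char: d
  2: adab$b -> last char: b
  3: b$bada -> last char: a
  4: badab$ -> last char: $
  5: dab$ba -> last char: a


BWT = bdba$a


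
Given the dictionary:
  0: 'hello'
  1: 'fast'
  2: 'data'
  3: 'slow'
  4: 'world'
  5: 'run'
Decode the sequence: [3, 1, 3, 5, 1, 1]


Look up each index in the dictionary:
  3 -> 'slow'
  1 -> 'fast'
  3 -> 'slow'
  5 -> 'run'
  1 -> 'fast'
  1 -> 'fast'

Decoded: "slow fast slow run fast fast"


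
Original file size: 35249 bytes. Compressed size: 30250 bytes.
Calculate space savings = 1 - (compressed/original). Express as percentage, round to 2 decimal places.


ratio = compressed/original = 30250/35249 = 0.85818
savings = 1 - ratio = 1 - 0.85818 = 0.14182
as a percentage: 0.14182 * 100 = 14.18%

Space savings = 1 - 30250/35249 = 14.18%


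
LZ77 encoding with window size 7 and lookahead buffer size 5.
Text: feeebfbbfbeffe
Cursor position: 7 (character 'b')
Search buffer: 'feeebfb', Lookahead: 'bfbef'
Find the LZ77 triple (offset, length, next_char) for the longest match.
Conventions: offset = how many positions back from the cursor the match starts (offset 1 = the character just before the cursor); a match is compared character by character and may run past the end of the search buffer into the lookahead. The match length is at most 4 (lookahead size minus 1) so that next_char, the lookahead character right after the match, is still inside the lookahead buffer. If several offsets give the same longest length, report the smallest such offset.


Try each offset into the search buffer:
  offset=1 (pos 6, char 'b'): match length 1
  offset=2 (pos 5, char 'f'): match length 0
  offset=3 (pos 4, char 'b'): match length 3
  offset=4 (pos 3, char 'e'): match length 0
  offset=5 (pos 2, char 'e'): match length 0
  offset=6 (pos 1, char 'e'): match length 0
  offset=7 (pos 0, char 'f'): match length 0
Longest match has length 3 at offset 3.
next_char = character at position 7 + 3 = 10 -> 'e'

Best match: offset=3, length=3 (matching 'bfb' starting at position 4)
LZ77 triple: (3, 3, 'e')


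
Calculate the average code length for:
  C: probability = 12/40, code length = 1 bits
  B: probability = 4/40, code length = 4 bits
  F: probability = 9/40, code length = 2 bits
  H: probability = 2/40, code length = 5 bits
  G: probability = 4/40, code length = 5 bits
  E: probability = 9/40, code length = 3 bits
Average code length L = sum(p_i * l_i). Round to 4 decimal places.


Weighted contributions p_i * l_i:
  C: (12/40) * 1 = 12/40
  B: (4/40) * 4 = 16/40
  F: (9/40) * 2 = 18/40
  H: (2/40) * 5 = 10/40
  G: (4/40) * 5 = 20/40
  E: (9/40) * 3 = 27/40
Sum = (12 + 16 + 18 + 10 + 20 + 27)/40 = 103/40

L = 103/40 = 2.5750 bits/symbol


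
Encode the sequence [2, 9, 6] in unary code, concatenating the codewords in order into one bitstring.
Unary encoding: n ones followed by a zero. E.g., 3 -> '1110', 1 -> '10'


Encode each number as n ones followed by a terminating 0:
  2 -> 110 (3 bits)
  9 -> 1111111110 (10 bits)
  6 -> 1111110 (7 bits)
Total length = 3 + 10 + 7 = 20 bits.

Unary([2, 9, 6]) = 11011111111101111110 (20 bits)


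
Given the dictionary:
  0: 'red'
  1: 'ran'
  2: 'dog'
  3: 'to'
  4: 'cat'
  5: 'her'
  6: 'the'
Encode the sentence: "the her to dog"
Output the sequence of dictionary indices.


Look up each word in the dictionary:
  'the' -> 6
  'her' -> 5
  'to' -> 3
  'dog' -> 2

Encoded: [6, 5, 3, 2]


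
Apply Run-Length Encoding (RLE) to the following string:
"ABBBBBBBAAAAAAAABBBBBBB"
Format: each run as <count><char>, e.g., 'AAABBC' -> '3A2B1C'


Scanning runs left to right:
  i=0: run of 'A' x 1 -> '1A'
  i=1: run of 'B' x 7 -> '7B'
  i=8: run of 'A' x 8 -> '8A'
  i=16: run of 'B' x 7 -> '7B'

RLE = 1A7B8A7B


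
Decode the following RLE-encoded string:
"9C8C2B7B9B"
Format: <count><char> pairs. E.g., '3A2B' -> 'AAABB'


Expanding each <count><char> pair:
  9C -> 'CCCCCCCCC'
  8C -> 'CCCCCCCC'
  2B -> 'BB'
  7B -> 'BBBBBBB'
  9B -> 'BBBBBBBBB'

Decoded = CCCCCCCCCCCCCCCCCBBBBBBBBBBBBBBBBBB


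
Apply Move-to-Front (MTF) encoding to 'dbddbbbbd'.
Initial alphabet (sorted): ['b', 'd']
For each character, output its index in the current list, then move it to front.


MTF encoding:
'd': index 1 in ['b', 'd'] -> ['d', 'b']
'b': index 1 in ['d', 'b'] -> ['b', 'd']
'd': index 1 in ['b', 'd'] -> ['d', 'b']
'd': index 0 in ['d', 'b'] -> ['d', 'b']
'b': index 1 in ['d', 'b'] -> ['b', 'd']
'b': index 0 in ['b', 'd'] -> ['b', 'd']
'b': index 0 in ['b', 'd'] -> ['b', 'd']
'b': index 0 in ['b', 'd'] -> ['b', 'd']
'd': index 1 in ['b', 'd'] -> ['d', 'b']


Output: [1, 1, 1, 0, 1, 0, 0, 0, 1]


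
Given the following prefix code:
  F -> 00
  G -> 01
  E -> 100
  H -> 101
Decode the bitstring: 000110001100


Decoding step by step:
Bits 00 -> F
Bits 01 -> G
Bits 100 -> E
Bits 01 -> G
Bits 100 -> E


Decoded message: FGEGE


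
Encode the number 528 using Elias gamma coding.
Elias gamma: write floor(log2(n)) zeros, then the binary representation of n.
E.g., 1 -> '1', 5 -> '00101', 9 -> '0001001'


num_bits = floor(log2(528)) + 1 = 10
leading_zeros = num_bits - 1 = 9
binary(528) = 1000010000

Elias gamma(528) = '000000000' + '1000010000' = 0000000001000010000 (19 bits)


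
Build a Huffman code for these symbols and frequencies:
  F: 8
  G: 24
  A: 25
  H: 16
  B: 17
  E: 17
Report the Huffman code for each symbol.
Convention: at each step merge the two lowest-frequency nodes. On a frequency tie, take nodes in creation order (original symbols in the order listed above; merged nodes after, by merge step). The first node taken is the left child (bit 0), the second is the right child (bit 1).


Huffman tree construction:
Step 1: Merge F(8) + H(16) = 24
Step 2: Merge B(17) + E(17) = 34
Step 3: Merge G(24) + (F+H)(24) = 48
Step 4: Merge A(25) + (B+E)(34) = 59
Step 5: Merge (G+(F+H))(48) + (A+(B+E))(59) = 107
Read each symbol's code off the tree from the root (left child = 0, right child = 1).

Codes:
  F: 010 (length 3)
  G: 00 (length 2)
  A: 10 (length 2)
  H: 011 (length 3)
  B: 110 (length 3)
  E: 111 (length 3)
Average code length: 272/107 = 2.5421 bits/symbol


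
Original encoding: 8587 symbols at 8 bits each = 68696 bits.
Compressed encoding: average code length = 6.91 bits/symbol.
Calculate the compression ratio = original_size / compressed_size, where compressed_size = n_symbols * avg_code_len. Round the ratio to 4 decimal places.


original_size = n_symbols * orig_bits = 8587 * 8 = 68696 bits
compressed_size = n_symbols * avg_code_len = 8587 * 6.91 = 59336.17 bits
ratio = original_size / compressed_size = 68696 / 59336.17 = 1.1577

Compression ratio = 1.1577


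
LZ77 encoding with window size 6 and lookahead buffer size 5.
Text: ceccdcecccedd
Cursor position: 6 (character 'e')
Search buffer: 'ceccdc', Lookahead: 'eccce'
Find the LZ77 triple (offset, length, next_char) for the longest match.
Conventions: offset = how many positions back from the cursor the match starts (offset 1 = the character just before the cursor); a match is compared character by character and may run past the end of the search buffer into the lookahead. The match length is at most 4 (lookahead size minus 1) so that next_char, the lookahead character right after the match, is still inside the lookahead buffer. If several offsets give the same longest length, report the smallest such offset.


Try each offset into the search buffer:
  offset=1 (pos 5, char 'c'): match length 0
  offset=2 (pos 4, char 'd'): match length 0
  offset=3 (pos 3, char 'c'): match length 0
  offset=4 (pos 2, char 'c'): match length 0
  offset=5 (pos 1, char 'e'): match length 3
  offset=6 (pos 0, char 'c'): match length 0
Longest match has length 3 at offset 5.
next_char = character at position 6 + 3 = 9 -> 'c'

Best match: offset=5, length=3 (matching 'ecc' starting at position 1)
LZ77 triple: (5, 3, 'c')


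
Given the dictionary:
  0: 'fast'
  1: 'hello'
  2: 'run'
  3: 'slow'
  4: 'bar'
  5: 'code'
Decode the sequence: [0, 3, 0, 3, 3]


Look up each index in the dictionary:
  0 -> 'fast'
  3 -> 'slow'
  0 -> 'fast'
  3 -> 'slow'
  3 -> 'slow'

Decoded: "fast slow fast slow slow"


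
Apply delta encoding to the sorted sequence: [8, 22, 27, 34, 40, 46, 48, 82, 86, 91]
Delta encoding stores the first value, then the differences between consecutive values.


First value: 8
Deltas:
  22 - 8 = 14
  27 - 22 = 5
  34 - 27 = 7
  40 - 34 = 6
  46 - 40 = 6
  48 - 46 = 2
  82 - 48 = 34
  86 - 82 = 4
  91 - 86 = 5


Delta encoded: [8, 14, 5, 7, 6, 6, 2, 34, 4, 5]


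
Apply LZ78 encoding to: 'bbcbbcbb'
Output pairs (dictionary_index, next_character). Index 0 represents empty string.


LZ78 encoding steps:
Dictionary: {0: ''}
Step 1: w='' (idx 0), next='b' -> output (0, 'b'), add 'b' as idx 1
Step 2: w='b' (idx 1), next='c' -> output (1, 'c'), add 'bc' as idx 2
Step 3: w='b' (idx 1), next='b' -> output (1, 'b'), add 'bb' as idx 3
Step 4: w='' (idx 0), next='c' -> output (0, 'c'), add 'c' as idx 4
Step 5: w='bb' (idx 3), end of input -> output (3, '')


Encoded: [(0, 'b'), (1, 'c'), (1, 'b'), (0, 'c'), (3, '')]


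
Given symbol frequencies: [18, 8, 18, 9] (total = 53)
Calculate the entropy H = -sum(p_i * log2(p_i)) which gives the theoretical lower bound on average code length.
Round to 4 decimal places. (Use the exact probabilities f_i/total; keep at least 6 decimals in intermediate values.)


Per-symbol terms -p_i * log2(p_i) with p_i = f_i/53:
  p = 18/53 = 0.339623: log2(p) = -1.557995, -p*log2(p) = 0.529131
  p = 8/53 = 0.150943: log2(p) = -2.727920, -p*log2(p) = 0.411762
  p = 18/53 = 0.339623: log2(p) = -1.557995, -p*log2(p) = 0.529131
  p = 9/53 = 0.169811: log2(p) = -2.557995, -p*log2(p) = 0.434377
H = 0.529131 + 0.411762 + 0.529131 + 0.434377 = 1.904401

H = 1.9044 bits/symbol


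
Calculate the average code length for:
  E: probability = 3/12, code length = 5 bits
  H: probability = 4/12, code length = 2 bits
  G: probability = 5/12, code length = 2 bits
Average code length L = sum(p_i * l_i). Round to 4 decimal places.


Weighted contributions p_i * l_i:
  E: (3/12) * 5 = 15/12
  H: (4/12) * 2 = 8/12
  G: (5/12) * 2 = 10/12
Sum = (15 + 8 + 10)/12 = 33/12

L = 33/12 = 2.7500 bits/symbol


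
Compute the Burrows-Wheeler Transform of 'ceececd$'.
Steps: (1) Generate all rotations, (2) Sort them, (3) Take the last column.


Rotations (sorted):
  0: $ceececd -> last char: d
  1: cd$ceece -> last char: e
  2: cecd$cee -> last char: e
  3: ceececd$ -> last char: $
  4: d$ceecec -> last char: c
  5: ecd$ceec -> last char: c
  6: ececd$ce -> last char: e
  7: eececd$c -> last char: c


BWT = dee$ccec


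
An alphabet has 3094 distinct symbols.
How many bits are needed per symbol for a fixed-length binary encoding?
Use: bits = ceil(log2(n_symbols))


log2(3094) = 11.5953
Bracket: 2^11 = 2048 < 3094 <= 2^12 = 4096
So ceil(log2(3094)) = 12

bits = ceil(log2(3094)) = ceil(11.5953) = 12 bits


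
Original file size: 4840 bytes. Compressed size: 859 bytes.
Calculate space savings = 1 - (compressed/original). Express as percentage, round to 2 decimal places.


ratio = compressed/original = 859/4840 = 0.177479
savings = 1 - ratio = 1 - 0.177479 = 0.822521
as a percentage: 0.822521 * 100 = 82.25%

Space savings = 1 - 859/4840 = 82.25%


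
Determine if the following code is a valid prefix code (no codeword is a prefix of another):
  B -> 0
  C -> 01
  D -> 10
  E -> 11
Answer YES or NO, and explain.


Checking each pair (does one codeword prefix another?):
  B='0' vs C='01': prefix -- VIOLATION

NO -- this is NOT a valid prefix code. B (0) is a prefix of C (01).


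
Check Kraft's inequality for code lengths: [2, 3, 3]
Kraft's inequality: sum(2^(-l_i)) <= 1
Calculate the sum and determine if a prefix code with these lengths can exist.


Sum = 2^(-2) + 2^(-3) + 2^(-3)
    = 0.25 + 0.125 + 0.125
    = 4/8 = 0.5
Since 0.5 <= 1, Kraft's inequality IS satisfied.
A prefix code with these lengths CAN exist.

Kraft sum = 0.5. Satisfied.


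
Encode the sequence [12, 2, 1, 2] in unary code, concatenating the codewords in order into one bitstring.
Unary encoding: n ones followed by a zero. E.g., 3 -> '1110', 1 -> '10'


Encode each number as n ones followed by a terminating 0:
  12 -> 1111111111110 (13 bits)
  2 -> 110 (3 bits)
  1 -> 10 (2 bits)
  2 -> 110 (3 bits)
Total length = 13 + 3 + 2 + 3 = 21 bits.

Unary([12, 2, 1, 2]) = 111111111111011010110 (21 bits)


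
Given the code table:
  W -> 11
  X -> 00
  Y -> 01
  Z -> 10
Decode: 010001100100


Decoding:
01 -> Y
00 -> X
01 -> Y
10 -> Z
01 -> Y
00 -> X


Result: YXYZYX


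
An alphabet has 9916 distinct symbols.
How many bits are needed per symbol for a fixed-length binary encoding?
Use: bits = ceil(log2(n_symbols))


log2(9916) = 13.2755
Bracket: 2^13 = 8192 < 9916 <= 2^14 = 16384
So ceil(log2(9916)) = 14

bits = ceil(log2(9916)) = ceil(13.2755) = 14 bits


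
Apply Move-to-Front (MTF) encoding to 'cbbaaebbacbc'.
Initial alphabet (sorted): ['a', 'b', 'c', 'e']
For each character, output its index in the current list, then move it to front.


MTF encoding:
'c': index 2 in ['a', 'b', 'c', 'e'] -> ['c', 'a', 'b', 'e']
'b': index 2 in ['c', 'a', 'b', 'e'] -> ['b', 'c', 'a', 'e']
'b': index 0 in ['b', 'c', 'a', 'e'] -> ['b', 'c', 'a', 'e']
'a': index 2 in ['b', 'c', 'a', 'e'] -> ['a', 'b', 'c', 'e']
'a': index 0 in ['a', 'b', 'c', 'e'] -> ['a', 'b', 'c', 'e']
'e': index 3 in ['a', 'b', 'c', 'e'] -> ['e', 'a', 'b', 'c']
'b': index 2 in ['e', 'a', 'b', 'c'] -> ['b', 'e', 'a', 'c']
'b': index 0 in ['b', 'e', 'a', 'c'] -> ['b', 'e', 'a', 'c']
'a': index 2 in ['b', 'e', 'a', 'c'] -> ['a', 'b', 'e', 'c']
'c': index 3 in ['a', 'b', 'e', 'c'] -> ['c', 'a', 'b', 'e']
'b': index 2 in ['c', 'a', 'b', 'e'] -> ['b', 'c', 'a', 'e']
'c': index 1 in ['b', 'c', 'a', 'e'] -> ['c', 'b', 'a', 'e']


Output: [2, 2, 0, 2, 0, 3, 2, 0, 2, 3, 2, 1]


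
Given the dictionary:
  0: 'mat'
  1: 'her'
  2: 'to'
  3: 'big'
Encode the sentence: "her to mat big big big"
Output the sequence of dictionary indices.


Look up each word in the dictionary:
  'her' -> 1
  'to' -> 2
  'mat' -> 0
  'big' -> 3
  'big' -> 3
  'big' -> 3

Encoded: [1, 2, 0, 3, 3, 3]


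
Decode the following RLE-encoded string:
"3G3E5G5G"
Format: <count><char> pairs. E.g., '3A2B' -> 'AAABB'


Expanding each <count><char> pair:
  3G -> 'GGG'
  3E -> 'EEE'
  5G -> 'GGGGG'
  5G -> 'GGGGG'

Decoded = GGGEEEGGGGGGGGGG


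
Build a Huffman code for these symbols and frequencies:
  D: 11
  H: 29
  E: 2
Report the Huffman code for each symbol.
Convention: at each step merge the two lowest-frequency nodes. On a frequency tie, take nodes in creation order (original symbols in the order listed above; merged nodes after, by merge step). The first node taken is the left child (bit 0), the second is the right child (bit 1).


Huffman tree construction:
Step 1: Merge E(2) + D(11) = 13
Step 2: Merge (E+D)(13) + H(29) = 42
Read each symbol's code off the tree from the root (left child = 0, right child = 1).

Codes:
  D: 01 (length 2)
  H: 1 (length 1)
  E: 00 (length 2)
Average code length: 55/42 = 1.3095 bits/symbol


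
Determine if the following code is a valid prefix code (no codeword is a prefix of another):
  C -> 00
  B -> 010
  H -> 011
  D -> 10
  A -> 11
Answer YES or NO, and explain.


Checking each pair (does one codeword prefix another?):
  C='00' vs B='010': no prefix
  C='00' vs H='011': no prefix
  C='00' vs D='10': no prefix
  C='00' vs A='11': no prefix
  B='010' vs C='00': no prefix
  B='010' vs H='011': no prefix
  B='010' vs D='10': no prefix
  B='010' vs A='11': no prefix
  H='011' vs C='00': no prefix
  H='011' vs B='010': no prefix
  H='011' vs D='10': no prefix
  H='011' vs A='11': no prefix
  D='10' vs C='00': no prefix
  D='10' vs B='010': no prefix
  D='10' vs H='011': no prefix
  D='10' vs A='11': no prefix
  A='11' vs C='00': no prefix
  A='11' vs B='010': no prefix
  A='11' vs H='011': no prefix
  A='11' vs D='10': no prefix
No violation found over all pairs.

YES -- this is a valid prefix code. No codeword is a prefix of any other codeword.


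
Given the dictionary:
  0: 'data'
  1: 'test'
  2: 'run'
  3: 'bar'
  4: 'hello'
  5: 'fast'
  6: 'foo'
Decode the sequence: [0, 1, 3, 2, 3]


Look up each index in the dictionary:
  0 -> 'data'
  1 -> 'test'
  3 -> 'bar'
  2 -> 'run'
  3 -> 'bar'

Decoded: "data test bar run bar"


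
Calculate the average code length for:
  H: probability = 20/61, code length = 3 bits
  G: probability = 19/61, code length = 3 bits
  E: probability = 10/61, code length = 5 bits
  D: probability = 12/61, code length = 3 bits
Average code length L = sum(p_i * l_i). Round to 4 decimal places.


Weighted contributions p_i * l_i:
  H: (20/61) * 3 = 60/61
  G: (19/61) * 3 = 57/61
  E: (10/61) * 5 = 50/61
  D: (12/61) * 3 = 36/61
Sum = (60 + 57 + 50 + 36)/61 = 203/61

L = 203/61 = 3.3279 bits/symbol


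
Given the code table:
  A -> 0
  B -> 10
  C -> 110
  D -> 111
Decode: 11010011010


Decoding:
110 -> C
10 -> B
0 -> A
110 -> C
10 -> B


Result: CBACB


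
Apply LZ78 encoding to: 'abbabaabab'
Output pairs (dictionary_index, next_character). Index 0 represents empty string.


LZ78 encoding steps:
Dictionary: {0: ''}
Step 1: w='' (idx 0), next='a' -> output (0, 'a'), add 'a' as idx 1
Step 2: w='' (idx 0), next='b' -> output (0, 'b'), add 'b' as idx 2
Step 3: w='b' (idx 2), next='a' -> output (2, 'a'), add 'ba' as idx 3
Step 4: w='ba' (idx 3), next='a' -> output (3, 'a'), add 'baa' as idx 4
Step 5: w='ba' (idx 3), next='b' -> output (3, 'b'), add 'bab' as idx 5


Encoded: [(0, 'a'), (0, 'b'), (2, 'a'), (3, 'a'), (3, 'b')]


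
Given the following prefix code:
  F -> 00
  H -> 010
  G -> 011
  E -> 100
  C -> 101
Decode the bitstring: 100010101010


Decoding step by step:
Bits 100 -> E
Bits 010 -> H
Bits 101 -> C
Bits 010 -> H


Decoded message: EHCH


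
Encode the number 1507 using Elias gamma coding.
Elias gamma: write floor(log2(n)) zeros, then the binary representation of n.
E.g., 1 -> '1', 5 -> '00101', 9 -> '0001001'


num_bits = floor(log2(1507)) + 1 = 11
leading_zeros = num_bits - 1 = 10
binary(1507) = 10111100011

Elias gamma(1507) = '0000000000' + '10111100011' = 000000000010111100011 (21 bits)


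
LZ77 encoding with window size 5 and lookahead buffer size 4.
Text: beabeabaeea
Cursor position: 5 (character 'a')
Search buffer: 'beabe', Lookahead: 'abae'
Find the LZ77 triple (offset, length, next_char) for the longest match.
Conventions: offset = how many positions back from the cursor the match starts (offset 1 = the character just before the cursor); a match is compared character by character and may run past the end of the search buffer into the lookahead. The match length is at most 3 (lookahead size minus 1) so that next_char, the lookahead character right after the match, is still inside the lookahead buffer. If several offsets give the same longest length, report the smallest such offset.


Try each offset into the search buffer:
  offset=1 (pos 4, char 'e'): match length 0
  offset=2 (pos 3, char 'b'): match length 0
  offset=3 (pos 2, char 'a'): match length 2
  offset=4 (pos 1, char 'e'): match length 0
  offset=5 (pos 0, char 'b'): match length 0
Longest match has length 2 at offset 3.
next_char = character at position 5 + 2 = 7 -> 'a'

Best match: offset=3, length=2 (matching 'ab' starting at position 2)
LZ77 triple: (3, 2, 'a')


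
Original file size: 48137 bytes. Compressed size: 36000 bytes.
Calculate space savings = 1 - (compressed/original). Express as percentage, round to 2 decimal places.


ratio = compressed/original = 36000/48137 = 0.747865
savings = 1 - ratio = 1 - 0.747865 = 0.252135
as a percentage: 0.252135 * 100 = 25.21%

Space savings = 1 - 36000/48137 = 25.21%


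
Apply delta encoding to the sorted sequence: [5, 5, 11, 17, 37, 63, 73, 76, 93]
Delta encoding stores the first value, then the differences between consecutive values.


First value: 5
Deltas:
  5 - 5 = 0
  11 - 5 = 6
  17 - 11 = 6
  37 - 17 = 20
  63 - 37 = 26
  73 - 63 = 10
  76 - 73 = 3
  93 - 76 = 17


Delta encoded: [5, 0, 6, 6, 20, 26, 10, 3, 17]


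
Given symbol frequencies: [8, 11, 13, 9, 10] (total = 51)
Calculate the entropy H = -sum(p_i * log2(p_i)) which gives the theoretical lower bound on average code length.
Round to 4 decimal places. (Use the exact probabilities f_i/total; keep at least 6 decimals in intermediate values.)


Per-symbol terms -p_i * log2(p_i) with p_i = f_i/51:
  p = 8/51 = 0.156863: log2(p) = -2.672425, -p*log2(p) = 0.419204
  p = 11/51 = 0.215686: log2(p) = -2.212994, -p*log2(p) = 0.477312
  p = 13/51 = 0.254902: log2(p) = -1.971986, -p*log2(p) = 0.502663
  p = 9/51 = 0.176471: log2(p) = -2.502500, -p*log2(p) = 0.441618
  p = 10/51 = 0.196078: log2(p) = -2.350497, -p*log2(p) = 0.460882
H = 0.419204 + 0.477312 + 0.502663 + 0.441618 + 0.460882 = 2.301679

H = 2.3017 bits/symbol


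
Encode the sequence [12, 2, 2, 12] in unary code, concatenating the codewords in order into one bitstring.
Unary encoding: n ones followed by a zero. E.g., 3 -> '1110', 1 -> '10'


Encode each number as n ones followed by a terminating 0:
  12 -> 1111111111110 (13 bits)
  2 -> 110 (3 bits)
  2 -> 110 (3 bits)
  12 -> 1111111111110 (13 bits)
Total length = 13 + 3 + 3 + 13 = 32 bits.

Unary([12, 2, 2, 12]) = 11111111111101101101111111111110 (32 bits)


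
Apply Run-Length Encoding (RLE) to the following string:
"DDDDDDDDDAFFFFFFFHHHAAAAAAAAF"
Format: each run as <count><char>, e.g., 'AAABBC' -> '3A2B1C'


Scanning runs left to right:
  i=0: run of 'D' x 9 -> '9D'
  i=9: run of 'A' x 1 -> '1A'
  i=10: run of 'F' x 7 -> '7F'
  i=17: run of 'H' x 3 -> '3H'
  i=20: run of 'A' x 8 -> '8A'
  i=28: run of 'F' x 1 -> '1F'

RLE = 9D1A7F3H8A1F


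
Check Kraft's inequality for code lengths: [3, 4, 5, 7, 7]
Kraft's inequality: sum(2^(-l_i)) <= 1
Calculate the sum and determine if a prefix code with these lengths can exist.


Sum = 2^(-3) + 2^(-4) + 2^(-5) + 2^(-7) + 2^(-7)
    = 0.125 + 0.0625 + 0.03125 + 0.0078125 + 0.0078125
    = 30/128 = 0.234375
Since 0.234375 <= 1, Kraft's inequality IS satisfied.
A prefix code with these lengths CAN exist.

Kraft sum = 0.234375. Satisfied.


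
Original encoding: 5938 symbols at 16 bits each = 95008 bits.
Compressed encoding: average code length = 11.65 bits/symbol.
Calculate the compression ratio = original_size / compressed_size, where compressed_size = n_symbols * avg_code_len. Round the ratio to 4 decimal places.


original_size = n_symbols * orig_bits = 5938 * 16 = 95008 bits
compressed_size = n_symbols * avg_code_len = 5938 * 11.65 = 69177.7 bits
ratio = original_size / compressed_size = 95008 / 69177.7 = 1.3734

Compression ratio = 1.3734


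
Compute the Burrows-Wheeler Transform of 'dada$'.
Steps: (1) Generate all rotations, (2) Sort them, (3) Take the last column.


Rotations (sorted):
  0: $dada -> last char: a
  1: a$dad -> last char: d
  2: ada$d -> last char: d
  3: da$da -> last char: a
  4: dada$ -> last char: $


BWT = adda$


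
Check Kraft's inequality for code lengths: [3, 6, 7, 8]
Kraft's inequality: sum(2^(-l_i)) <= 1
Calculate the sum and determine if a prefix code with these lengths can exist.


Sum = 2^(-3) + 2^(-6) + 2^(-7) + 2^(-8)
    = 0.125 + 0.015625 + 0.0078125 + 0.00390625
    = 39/256 = 0.15234375
Since 0.15234375 <= 1, Kraft's inequality IS satisfied.
A prefix code with these lengths CAN exist.

Kraft sum = 0.15234375. Satisfied.


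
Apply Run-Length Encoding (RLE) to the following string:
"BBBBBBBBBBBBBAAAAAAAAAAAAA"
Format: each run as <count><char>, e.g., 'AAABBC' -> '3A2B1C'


Scanning runs left to right:
  i=0: run of 'B' x 13 -> '13B'
  i=13: run of 'A' x 13 -> '13A'

RLE = 13B13A


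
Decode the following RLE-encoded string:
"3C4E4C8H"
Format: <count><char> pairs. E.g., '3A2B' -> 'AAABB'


Expanding each <count><char> pair:
  3C -> 'CCC'
  4E -> 'EEEE'
  4C -> 'CCCC'
  8H -> 'HHHHHHHH'

Decoded = CCCEEEECCCCHHHHHHHH


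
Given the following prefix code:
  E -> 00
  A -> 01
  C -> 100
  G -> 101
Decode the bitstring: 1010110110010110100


Decoding step by step:
Bits 101 -> G
Bits 01 -> A
Bits 101 -> G
Bits 100 -> C
Bits 101 -> G
Bits 101 -> G
Bits 00 -> E


Decoded message: GAGCGGE
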